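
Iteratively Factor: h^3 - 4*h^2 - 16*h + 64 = (h + 4)*(h^2 - 8*h + 16) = (h - 4)*(h + 4)*(h - 4)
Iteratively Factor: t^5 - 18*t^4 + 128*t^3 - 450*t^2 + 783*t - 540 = (t - 3)*(t^4 - 15*t^3 + 83*t^2 - 201*t + 180) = (t - 3)^2*(t^3 - 12*t^2 + 47*t - 60) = (t - 4)*(t - 3)^2*(t^2 - 8*t + 15) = (t - 5)*(t - 4)*(t - 3)^2*(t - 3)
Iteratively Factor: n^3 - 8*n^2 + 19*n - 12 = (n - 4)*(n^2 - 4*n + 3) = (n - 4)*(n - 1)*(n - 3)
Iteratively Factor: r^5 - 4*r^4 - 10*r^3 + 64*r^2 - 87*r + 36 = (r - 1)*(r^4 - 3*r^3 - 13*r^2 + 51*r - 36) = (r - 1)*(r + 4)*(r^3 - 7*r^2 + 15*r - 9) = (r - 3)*(r - 1)*(r + 4)*(r^2 - 4*r + 3) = (r - 3)*(r - 1)^2*(r + 4)*(r - 3)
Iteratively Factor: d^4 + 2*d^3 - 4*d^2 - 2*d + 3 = (d + 1)*(d^3 + d^2 - 5*d + 3) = (d - 1)*(d + 1)*(d^2 + 2*d - 3) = (d - 1)^2*(d + 1)*(d + 3)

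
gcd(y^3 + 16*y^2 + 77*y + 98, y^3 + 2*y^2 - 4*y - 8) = y + 2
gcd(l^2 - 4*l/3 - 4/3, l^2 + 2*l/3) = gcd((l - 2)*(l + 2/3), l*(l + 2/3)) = l + 2/3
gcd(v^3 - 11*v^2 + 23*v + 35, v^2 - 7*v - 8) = v + 1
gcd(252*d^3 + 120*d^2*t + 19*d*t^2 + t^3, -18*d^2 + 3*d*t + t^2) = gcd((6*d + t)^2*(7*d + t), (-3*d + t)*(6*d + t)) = 6*d + t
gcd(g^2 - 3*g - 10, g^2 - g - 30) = 1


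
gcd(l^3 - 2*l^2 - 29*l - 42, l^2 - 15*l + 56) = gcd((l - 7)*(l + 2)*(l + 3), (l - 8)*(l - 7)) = l - 7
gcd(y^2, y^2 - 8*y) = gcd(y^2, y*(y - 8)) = y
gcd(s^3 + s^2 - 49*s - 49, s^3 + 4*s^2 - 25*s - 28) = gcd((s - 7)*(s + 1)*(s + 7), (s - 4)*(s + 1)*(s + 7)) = s^2 + 8*s + 7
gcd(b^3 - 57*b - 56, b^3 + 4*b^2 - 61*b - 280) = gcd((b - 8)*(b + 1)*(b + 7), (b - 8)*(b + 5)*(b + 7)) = b^2 - b - 56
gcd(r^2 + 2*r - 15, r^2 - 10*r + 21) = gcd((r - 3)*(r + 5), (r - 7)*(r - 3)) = r - 3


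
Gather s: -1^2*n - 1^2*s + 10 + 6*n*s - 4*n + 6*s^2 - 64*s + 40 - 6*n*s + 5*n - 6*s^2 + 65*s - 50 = 0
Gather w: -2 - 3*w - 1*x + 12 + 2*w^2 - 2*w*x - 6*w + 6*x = 2*w^2 + w*(-2*x - 9) + 5*x + 10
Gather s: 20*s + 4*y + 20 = 20*s + 4*y + 20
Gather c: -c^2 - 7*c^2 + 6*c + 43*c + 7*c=-8*c^2 + 56*c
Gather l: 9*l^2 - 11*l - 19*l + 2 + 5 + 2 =9*l^2 - 30*l + 9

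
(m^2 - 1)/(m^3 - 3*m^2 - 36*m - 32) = (m - 1)/(m^2 - 4*m - 32)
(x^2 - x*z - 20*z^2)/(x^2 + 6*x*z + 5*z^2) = (x^2 - x*z - 20*z^2)/(x^2 + 6*x*z + 5*z^2)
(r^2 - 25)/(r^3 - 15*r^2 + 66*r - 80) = (r + 5)/(r^2 - 10*r + 16)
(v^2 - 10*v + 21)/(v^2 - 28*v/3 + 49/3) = 3*(v - 3)/(3*v - 7)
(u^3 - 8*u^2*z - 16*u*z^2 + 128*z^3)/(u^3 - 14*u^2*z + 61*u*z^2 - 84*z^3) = (u^2 - 4*u*z - 32*z^2)/(u^2 - 10*u*z + 21*z^2)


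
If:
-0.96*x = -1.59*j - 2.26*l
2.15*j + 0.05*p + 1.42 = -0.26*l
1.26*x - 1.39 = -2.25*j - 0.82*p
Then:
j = -0.0183690332047434*x - 0.822322981461702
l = 0.437702107431656*x + 0.578536964833675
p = 3.95149598571809 - 1.48618253084064*x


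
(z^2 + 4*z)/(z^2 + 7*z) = (z + 4)/(z + 7)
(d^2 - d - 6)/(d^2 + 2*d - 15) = (d + 2)/(d + 5)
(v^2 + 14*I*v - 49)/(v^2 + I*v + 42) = (v + 7*I)/(v - 6*I)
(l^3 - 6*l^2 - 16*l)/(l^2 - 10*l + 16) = l*(l + 2)/(l - 2)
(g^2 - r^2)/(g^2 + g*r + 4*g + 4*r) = (g - r)/(g + 4)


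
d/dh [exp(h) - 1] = exp(h)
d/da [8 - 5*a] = -5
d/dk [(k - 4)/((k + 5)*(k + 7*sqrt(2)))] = ((4 - k)*(k + 5) + (4 - k)*(k + 7*sqrt(2)) + (k + 5)*(k + 7*sqrt(2)))/((k + 5)^2*(k + 7*sqrt(2))^2)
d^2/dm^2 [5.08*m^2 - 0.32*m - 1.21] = 10.1600000000000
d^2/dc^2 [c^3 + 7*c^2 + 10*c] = 6*c + 14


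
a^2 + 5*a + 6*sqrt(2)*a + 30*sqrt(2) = (a + 5)*(a + 6*sqrt(2))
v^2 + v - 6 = (v - 2)*(v + 3)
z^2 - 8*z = z*(z - 8)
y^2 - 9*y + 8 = (y - 8)*(y - 1)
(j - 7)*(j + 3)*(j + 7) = j^3 + 3*j^2 - 49*j - 147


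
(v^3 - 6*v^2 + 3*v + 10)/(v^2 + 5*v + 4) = (v^2 - 7*v + 10)/(v + 4)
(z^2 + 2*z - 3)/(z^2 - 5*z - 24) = (z - 1)/(z - 8)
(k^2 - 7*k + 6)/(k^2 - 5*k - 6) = (k - 1)/(k + 1)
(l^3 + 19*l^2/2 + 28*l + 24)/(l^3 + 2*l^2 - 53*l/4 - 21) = 2*(l + 4)/(2*l - 7)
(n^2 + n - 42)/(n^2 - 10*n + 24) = (n + 7)/(n - 4)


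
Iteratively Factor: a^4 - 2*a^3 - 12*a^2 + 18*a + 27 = (a + 1)*(a^3 - 3*a^2 - 9*a + 27) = (a - 3)*(a + 1)*(a^2 - 9) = (a - 3)*(a + 1)*(a + 3)*(a - 3)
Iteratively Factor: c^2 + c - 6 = (c - 2)*(c + 3)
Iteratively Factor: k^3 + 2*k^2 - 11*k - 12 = (k + 1)*(k^2 + k - 12) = (k + 1)*(k + 4)*(k - 3)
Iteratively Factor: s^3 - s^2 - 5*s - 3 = (s - 3)*(s^2 + 2*s + 1) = (s - 3)*(s + 1)*(s + 1)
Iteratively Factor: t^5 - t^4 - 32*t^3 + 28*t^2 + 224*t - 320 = (t + 4)*(t^4 - 5*t^3 - 12*t^2 + 76*t - 80) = (t - 2)*(t + 4)*(t^3 - 3*t^2 - 18*t + 40) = (t - 5)*(t - 2)*(t + 4)*(t^2 + 2*t - 8) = (t - 5)*(t - 2)^2*(t + 4)*(t + 4)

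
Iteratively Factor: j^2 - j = (j - 1)*(j)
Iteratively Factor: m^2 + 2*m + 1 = (m + 1)*(m + 1)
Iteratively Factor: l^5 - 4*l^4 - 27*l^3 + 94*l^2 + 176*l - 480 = (l - 4)*(l^4 - 27*l^2 - 14*l + 120) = (l - 5)*(l - 4)*(l^3 + 5*l^2 - 2*l - 24) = (l - 5)*(l - 4)*(l + 3)*(l^2 + 2*l - 8) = (l - 5)*(l - 4)*(l + 3)*(l + 4)*(l - 2)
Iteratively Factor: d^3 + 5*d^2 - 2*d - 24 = (d + 4)*(d^2 + d - 6) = (d + 3)*(d + 4)*(d - 2)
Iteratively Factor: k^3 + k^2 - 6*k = (k)*(k^2 + k - 6) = k*(k + 3)*(k - 2)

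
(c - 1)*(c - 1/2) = c^2 - 3*c/2 + 1/2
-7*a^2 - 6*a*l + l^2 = (-7*a + l)*(a + l)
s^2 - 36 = (s - 6)*(s + 6)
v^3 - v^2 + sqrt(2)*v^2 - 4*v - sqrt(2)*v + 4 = (v - 1)*(v - sqrt(2))*(v + 2*sqrt(2))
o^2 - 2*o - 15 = (o - 5)*(o + 3)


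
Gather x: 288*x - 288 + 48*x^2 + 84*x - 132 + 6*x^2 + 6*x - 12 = 54*x^2 + 378*x - 432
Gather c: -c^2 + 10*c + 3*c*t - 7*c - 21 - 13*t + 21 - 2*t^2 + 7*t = -c^2 + c*(3*t + 3) - 2*t^2 - 6*t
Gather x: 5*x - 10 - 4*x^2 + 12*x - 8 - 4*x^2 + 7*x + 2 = -8*x^2 + 24*x - 16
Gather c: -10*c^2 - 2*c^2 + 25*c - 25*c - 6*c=-12*c^2 - 6*c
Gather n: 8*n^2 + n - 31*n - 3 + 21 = 8*n^2 - 30*n + 18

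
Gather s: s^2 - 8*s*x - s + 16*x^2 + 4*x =s^2 + s*(-8*x - 1) + 16*x^2 + 4*x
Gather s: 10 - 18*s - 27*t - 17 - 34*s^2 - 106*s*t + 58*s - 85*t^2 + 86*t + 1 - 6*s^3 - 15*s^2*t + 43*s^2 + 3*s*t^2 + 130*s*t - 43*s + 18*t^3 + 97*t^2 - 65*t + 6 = -6*s^3 + s^2*(9 - 15*t) + s*(3*t^2 + 24*t - 3) + 18*t^3 + 12*t^2 - 6*t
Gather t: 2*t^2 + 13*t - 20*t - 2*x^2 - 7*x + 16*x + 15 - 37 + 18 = 2*t^2 - 7*t - 2*x^2 + 9*x - 4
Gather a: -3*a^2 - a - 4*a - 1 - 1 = -3*a^2 - 5*a - 2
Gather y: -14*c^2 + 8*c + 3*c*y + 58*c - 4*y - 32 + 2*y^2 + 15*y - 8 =-14*c^2 + 66*c + 2*y^2 + y*(3*c + 11) - 40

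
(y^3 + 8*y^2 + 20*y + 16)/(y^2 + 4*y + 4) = y + 4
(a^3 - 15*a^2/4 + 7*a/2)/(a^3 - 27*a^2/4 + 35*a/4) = (a - 2)/(a - 5)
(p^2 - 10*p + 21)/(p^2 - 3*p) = (p - 7)/p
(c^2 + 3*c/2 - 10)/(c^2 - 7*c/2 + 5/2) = (c + 4)/(c - 1)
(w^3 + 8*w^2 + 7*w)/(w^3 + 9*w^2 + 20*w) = (w^2 + 8*w + 7)/(w^2 + 9*w + 20)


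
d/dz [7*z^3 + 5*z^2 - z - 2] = 21*z^2 + 10*z - 1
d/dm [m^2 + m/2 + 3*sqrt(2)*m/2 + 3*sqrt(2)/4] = 2*m + 1/2 + 3*sqrt(2)/2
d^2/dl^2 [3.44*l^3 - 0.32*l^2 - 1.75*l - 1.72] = 20.64*l - 0.64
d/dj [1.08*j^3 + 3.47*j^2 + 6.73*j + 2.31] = 3.24*j^2 + 6.94*j + 6.73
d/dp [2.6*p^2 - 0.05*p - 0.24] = 5.2*p - 0.05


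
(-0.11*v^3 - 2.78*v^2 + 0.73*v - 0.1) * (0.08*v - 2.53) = -0.0088*v^4 + 0.0559*v^3 + 7.0918*v^2 - 1.8549*v + 0.253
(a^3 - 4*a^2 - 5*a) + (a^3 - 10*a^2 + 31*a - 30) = 2*a^3 - 14*a^2 + 26*a - 30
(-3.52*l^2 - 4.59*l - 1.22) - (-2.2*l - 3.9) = -3.52*l^2 - 2.39*l + 2.68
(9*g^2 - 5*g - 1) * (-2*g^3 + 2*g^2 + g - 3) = -18*g^5 + 28*g^4 + g^3 - 34*g^2 + 14*g + 3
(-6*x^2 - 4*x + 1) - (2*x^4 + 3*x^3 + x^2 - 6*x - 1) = -2*x^4 - 3*x^3 - 7*x^2 + 2*x + 2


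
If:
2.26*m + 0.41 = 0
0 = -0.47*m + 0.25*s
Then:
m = -0.18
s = -0.34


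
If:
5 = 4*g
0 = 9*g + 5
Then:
No Solution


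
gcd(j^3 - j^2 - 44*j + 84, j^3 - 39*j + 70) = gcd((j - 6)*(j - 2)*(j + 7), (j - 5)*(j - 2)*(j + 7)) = j^2 + 5*j - 14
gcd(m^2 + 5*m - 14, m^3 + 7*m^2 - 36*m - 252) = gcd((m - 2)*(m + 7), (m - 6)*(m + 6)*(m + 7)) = m + 7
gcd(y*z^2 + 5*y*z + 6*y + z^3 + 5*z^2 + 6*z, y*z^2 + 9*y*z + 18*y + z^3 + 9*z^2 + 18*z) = y*z + 3*y + z^2 + 3*z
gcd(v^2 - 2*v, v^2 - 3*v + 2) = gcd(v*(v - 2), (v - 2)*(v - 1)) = v - 2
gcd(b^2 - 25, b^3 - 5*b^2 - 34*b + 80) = b + 5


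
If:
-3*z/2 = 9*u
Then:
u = -z/6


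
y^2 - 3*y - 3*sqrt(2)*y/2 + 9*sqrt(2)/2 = (y - 3)*(y - 3*sqrt(2)/2)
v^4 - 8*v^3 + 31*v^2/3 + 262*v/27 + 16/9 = (v - 6)*(v - 8/3)*(v + 1/3)^2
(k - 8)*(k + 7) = k^2 - k - 56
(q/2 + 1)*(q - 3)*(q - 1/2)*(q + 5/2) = q^4/2 + q^3/2 - 37*q^2/8 - 43*q/8 + 15/4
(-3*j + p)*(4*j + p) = -12*j^2 + j*p + p^2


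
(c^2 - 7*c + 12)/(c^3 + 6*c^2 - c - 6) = (c^2 - 7*c + 12)/(c^3 + 6*c^2 - c - 6)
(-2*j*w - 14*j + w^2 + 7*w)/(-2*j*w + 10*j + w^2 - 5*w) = (w + 7)/(w - 5)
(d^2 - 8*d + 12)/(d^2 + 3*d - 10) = (d - 6)/(d + 5)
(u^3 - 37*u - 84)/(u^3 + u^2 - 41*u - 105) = (u + 4)/(u + 5)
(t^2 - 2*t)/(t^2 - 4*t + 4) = t/(t - 2)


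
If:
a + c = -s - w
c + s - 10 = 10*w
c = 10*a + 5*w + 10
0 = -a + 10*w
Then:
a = -100/21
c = -40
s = 950/21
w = -10/21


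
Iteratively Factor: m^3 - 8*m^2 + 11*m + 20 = (m - 4)*(m^2 - 4*m - 5) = (m - 4)*(m + 1)*(m - 5)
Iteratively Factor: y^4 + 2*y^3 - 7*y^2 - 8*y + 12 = (y - 2)*(y^3 + 4*y^2 + y - 6) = (y - 2)*(y + 2)*(y^2 + 2*y - 3) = (y - 2)*(y - 1)*(y + 2)*(y + 3)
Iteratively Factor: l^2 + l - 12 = (l - 3)*(l + 4)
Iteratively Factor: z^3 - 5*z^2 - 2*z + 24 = (z + 2)*(z^2 - 7*z + 12) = (z - 3)*(z + 2)*(z - 4)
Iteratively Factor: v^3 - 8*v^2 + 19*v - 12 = (v - 4)*(v^2 - 4*v + 3) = (v - 4)*(v - 3)*(v - 1)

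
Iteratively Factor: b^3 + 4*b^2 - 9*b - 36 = (b + 3)*(b^2 + b - 12) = (b - 3)*(b + 3)*(b + 4)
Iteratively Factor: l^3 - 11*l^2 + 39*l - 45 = (l - 5)*(l^2 - 6*l + 9) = (l - 5)*(l - 3)*(l - 3)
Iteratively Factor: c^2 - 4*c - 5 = (c + 1)*(c - 5)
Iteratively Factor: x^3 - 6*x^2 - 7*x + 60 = (x + 3)*(x^2 - 9*x + 20) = (x - 5)*(x + 3)*(x - 4)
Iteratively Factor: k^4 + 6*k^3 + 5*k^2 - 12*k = (k + 4)*(k^3 + 2*k^2 - 3*k) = (k + 3)*(k + 4)*(k^2 - k) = (k - 1)*(k + 3)*(k + 4)*(k)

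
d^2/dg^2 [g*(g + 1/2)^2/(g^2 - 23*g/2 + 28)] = 8*(232*g^3 - 2100*g^2 + 4662*g + 1729)/(8*g^6 - 276*g^5 + 3846*g^4 - 27623*g^3 + 107688*g^2 - 216384*g + 175616)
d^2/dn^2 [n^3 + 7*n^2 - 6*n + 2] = 6*n + 14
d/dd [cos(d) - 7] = -sin(d)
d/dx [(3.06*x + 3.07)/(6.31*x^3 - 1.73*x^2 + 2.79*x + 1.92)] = (-38.6172*x^3 - 52.8213*x^2 + 10.6222*x - 2.6901)/(39.8161*x^6 - 21.8326*x^5 + 38.2027*x^4 + 14.577*x^3 + 1.1409*x^2 + 10.7136*x + 3.6864)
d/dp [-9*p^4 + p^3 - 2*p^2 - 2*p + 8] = -36*p^3 + 3*p^2 - 4*p - 2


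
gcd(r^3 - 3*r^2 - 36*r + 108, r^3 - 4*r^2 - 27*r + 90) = r^2 - 9*r + 18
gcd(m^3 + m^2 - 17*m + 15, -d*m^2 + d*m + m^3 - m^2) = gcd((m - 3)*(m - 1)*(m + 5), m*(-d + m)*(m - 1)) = m - 1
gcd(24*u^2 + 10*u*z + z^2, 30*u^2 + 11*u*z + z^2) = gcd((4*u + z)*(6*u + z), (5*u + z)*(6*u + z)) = 6*u + z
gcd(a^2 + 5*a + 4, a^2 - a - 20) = a + 4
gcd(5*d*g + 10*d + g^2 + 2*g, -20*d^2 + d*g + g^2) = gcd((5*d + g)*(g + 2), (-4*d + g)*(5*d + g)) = 5*d + g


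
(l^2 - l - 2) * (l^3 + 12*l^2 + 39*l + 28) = l^5 + 11*l^4 + 25*l^3 - 35*l^2 - 106*l - 56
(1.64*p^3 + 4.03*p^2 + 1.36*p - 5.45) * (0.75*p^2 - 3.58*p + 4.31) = 1.23*p^5 - 2.8487*p^4 - 6.339*p^3 + 8.413*p^2 + 25.3726*p - 23.4895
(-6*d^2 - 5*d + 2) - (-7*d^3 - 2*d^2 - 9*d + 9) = 7*d^3 - 4*d^2 + 4*d - 7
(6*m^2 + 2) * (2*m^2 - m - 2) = 12*m^4 - 6*m^3 - 8*m^2 - 2*m - 4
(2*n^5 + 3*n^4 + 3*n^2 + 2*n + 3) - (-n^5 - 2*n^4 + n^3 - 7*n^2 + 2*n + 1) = 3*n^5 + 5*n^4 - n^3 + 10*n^2 + 2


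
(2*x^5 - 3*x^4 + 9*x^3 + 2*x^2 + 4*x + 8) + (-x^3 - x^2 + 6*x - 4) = 2*x^5 - 3*x^4 + 8*x^3 + x^2 + 10*x + 4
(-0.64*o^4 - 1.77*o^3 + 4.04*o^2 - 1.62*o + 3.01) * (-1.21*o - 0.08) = 0.7744*o^5 + 2.1929*o^4 - 4.7468*o^3 + 1.637*o^2 - 3.5125*o - 0.2408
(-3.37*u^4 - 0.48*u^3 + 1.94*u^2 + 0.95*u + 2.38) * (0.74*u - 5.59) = -2.4938*u^5 + 18.4831*u^4 + 4.1188*u^3 - 10.1416*u^2 - 3.5493*u - 13.3042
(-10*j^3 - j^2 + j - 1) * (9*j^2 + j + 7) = -90*j^5 - 19*j^4 - 62*j^3 - 15*j^2 + 6*j - 7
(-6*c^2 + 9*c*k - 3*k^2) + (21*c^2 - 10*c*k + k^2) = 15*c^2 - c*k - 2*k^2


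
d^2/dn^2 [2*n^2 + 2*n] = 4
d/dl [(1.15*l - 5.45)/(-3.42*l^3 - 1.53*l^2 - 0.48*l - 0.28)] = (7.866*l^3 - 54.1575*l^2 - 16.677*l - 2.938)/(11.6964*l^6 + 10.4652*l^5 + 5.6241*l^4 + 3.384*l^3 + 1.0872*l^2 + 0.2688*l + 0.0784)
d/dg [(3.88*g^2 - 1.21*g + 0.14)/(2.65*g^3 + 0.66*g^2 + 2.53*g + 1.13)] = (-10.282*g^4 + 6.413*g^3 + 9.502*g^2 + 8.584*g - 1.7215)/(7.0225*g^6 + 3.498*g^5 + 13.8446*g^4 + 9.3286*g^3 + 7.8925*g^2 + 5.7178*g + 1.2769)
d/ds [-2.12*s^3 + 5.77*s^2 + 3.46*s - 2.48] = -6.36*s^2 + 11.54*s + 3.46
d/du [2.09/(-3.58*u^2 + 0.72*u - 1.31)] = (14.9644*u - 1.5048)/(3.58*u^2 - 0.72*u + 1.31)^2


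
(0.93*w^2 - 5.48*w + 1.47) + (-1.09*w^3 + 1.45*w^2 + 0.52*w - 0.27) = -1.09*w^3 + 2.38*w^2 - 4.96*w + 1.2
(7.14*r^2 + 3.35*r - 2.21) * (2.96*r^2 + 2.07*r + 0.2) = 21.1344*r^4 + 24.6958*r^3 + 1.8209*r^2 - 3.9047*r - 0.442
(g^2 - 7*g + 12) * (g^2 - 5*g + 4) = g^4 - 12*g^3 + 51*g^2 - 88*g + 48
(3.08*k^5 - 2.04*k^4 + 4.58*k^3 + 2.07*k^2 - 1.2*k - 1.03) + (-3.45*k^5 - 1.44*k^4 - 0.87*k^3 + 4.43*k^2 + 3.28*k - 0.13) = -0.37*k^5 - 3.48*k^4 + 3.71*k^3 + 6.5*k^2 + 2.08*k - 1.16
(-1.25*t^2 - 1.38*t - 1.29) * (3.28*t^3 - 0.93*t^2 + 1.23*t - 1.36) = -4.1*t^5 - 3.3639*t^4 - 4.4853*t^3 + 1.2023*t^2 + 0.2901*t + 1.7544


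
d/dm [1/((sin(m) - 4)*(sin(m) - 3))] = (7 - 2*sin(m))*cos(m)/((sin(m) - 4)^2*(sin(m) - 3)^2)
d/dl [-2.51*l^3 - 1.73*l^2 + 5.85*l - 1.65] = -7.53*l^2 - 3.46*l + 5.85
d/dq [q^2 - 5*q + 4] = 2*q - 5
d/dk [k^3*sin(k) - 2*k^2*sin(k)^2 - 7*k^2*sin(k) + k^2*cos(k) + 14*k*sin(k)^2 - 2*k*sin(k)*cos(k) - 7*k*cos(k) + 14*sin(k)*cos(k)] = k^3*cos(k) + 2*k^2*sin(k) - 2*k^2*sin(2*k) - 7*k^2*cos(k) - 7*k*sin(k) + 14*k*sin(2*k) + 2*k*cos(k) - 2*k - sin(2*k) - 7*cos(k) + 7*cos(2*k) + 7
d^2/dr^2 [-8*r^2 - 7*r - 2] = -16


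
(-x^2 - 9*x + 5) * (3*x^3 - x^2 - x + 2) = -3*x^5 - 26*x^4 + 25*x^3 + 2*x^2 - 23*x + 10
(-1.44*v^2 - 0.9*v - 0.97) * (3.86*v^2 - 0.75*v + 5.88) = -5.5584*v^4 - 2.394*v^3 - 11.5364*v^2 - 4.5645*v - 5.7036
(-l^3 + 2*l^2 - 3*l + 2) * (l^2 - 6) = -l^5 + 2*l^4 + 3*l^3 - 10*l^2 + 18*l - 12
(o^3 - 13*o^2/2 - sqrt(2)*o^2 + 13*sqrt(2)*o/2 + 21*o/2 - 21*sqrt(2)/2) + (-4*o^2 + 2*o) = o^3 - 21*o^2/2 - sqrt(2)*o^2 + 13*sqrt(2)*o/2 + 25*o/2 - 21*sqrt(2)/2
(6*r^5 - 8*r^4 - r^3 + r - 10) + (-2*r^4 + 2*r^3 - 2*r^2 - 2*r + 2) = 6*r^5 - 10*r^4 + r^3 - 2*r^2 - r - 8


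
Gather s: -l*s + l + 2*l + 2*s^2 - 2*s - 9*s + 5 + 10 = 3*l + 2*s^2 + s*(-l - 11) + 15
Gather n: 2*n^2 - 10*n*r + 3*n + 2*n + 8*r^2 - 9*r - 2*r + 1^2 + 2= 2*n^2 + n*(5 - 10*r) + 8*r^2 - 11*r + 3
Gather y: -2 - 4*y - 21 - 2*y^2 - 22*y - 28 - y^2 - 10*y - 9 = -3*y^2 - 36*y - 60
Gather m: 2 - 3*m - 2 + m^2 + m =m^2 - 2*m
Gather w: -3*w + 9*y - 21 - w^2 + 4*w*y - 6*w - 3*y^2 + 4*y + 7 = -w^2 + w*(4*y - 9) - 3*y^2 + 13*y - 14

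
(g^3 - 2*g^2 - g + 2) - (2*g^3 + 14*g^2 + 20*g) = -g^3 - 16*g^2 - 21*g + 2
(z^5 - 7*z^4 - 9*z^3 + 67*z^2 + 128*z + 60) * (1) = z^5 - 7*z^4 - 9*z^3 + 67*z^2 + 128*z + 60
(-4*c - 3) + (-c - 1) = -5*c - 4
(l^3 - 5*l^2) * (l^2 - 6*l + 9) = l^5 - 11*l^4 + 39*l^3 - 45*l^2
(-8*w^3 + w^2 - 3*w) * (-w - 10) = 8*w^4 + 79*w^3 - 7*w^2 + 30*w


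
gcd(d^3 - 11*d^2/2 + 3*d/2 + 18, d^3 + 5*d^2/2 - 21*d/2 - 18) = d^2 - 3*d/2 - 9/2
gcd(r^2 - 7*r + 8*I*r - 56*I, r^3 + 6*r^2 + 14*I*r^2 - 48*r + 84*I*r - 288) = r + 8*I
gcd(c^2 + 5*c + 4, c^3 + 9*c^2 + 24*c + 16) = c^2 + 5*c + 4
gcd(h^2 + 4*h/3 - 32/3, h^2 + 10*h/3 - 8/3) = h + 4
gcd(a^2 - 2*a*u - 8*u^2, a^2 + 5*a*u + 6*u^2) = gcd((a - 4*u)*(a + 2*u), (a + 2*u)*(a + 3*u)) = a + 2*u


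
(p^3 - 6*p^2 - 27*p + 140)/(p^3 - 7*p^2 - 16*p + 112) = (p + 5)/(p + 4)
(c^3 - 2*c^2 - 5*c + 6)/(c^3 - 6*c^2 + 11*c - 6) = (c + 2)/(c - 2)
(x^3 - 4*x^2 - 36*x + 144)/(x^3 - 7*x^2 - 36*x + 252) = (x - 4)/(x - 7)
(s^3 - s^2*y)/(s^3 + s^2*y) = (s - y)/(s + y)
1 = 1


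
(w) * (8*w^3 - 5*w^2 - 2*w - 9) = 8*w^4 - 5*w^3 - 2*w^2 - 9*w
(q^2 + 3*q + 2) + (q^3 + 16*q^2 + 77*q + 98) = q^3 + 17*q^2 + 80*q + 100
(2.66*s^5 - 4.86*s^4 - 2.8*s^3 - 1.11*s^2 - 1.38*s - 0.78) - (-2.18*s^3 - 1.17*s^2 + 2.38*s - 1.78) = 2.66*s^5 - 4.86*s^4 - 0.62*s^3 + 0.0599999999999998*s^2 - 3.76*s + 1.0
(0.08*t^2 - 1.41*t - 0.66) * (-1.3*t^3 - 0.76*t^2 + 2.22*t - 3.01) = -0.104*t^5 + 1.7722*t^4 + 2.1072*t^3 - 2.8694*t^2 + 2.7789*t + 1.9866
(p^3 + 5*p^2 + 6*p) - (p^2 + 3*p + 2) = p^3 + 4*p^2 + 3*p - 2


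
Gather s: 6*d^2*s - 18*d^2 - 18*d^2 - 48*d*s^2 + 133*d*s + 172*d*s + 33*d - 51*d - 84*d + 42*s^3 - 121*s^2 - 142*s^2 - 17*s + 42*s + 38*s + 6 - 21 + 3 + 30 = -36*d^2 - 102*d + 42*s^3 + s^2*(-48*d - 263) + s*(6*d^2 + 305*d + 63) + 18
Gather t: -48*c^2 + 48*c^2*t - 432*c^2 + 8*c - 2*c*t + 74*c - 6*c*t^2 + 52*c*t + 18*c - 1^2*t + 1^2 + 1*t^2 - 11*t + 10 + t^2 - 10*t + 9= -480*c^2 + 100*c + t^2*(2 - 6*c) + t*(48*c^2 + 50*c - 22) + 20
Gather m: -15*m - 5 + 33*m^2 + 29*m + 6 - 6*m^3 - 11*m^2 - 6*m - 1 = -6*m^3 + 22*m^2 + 8*m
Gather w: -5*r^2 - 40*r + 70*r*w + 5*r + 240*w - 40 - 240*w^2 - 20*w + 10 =-5*r^2 - 35*r - 240*w^2 + w*(70*r + 220) - 30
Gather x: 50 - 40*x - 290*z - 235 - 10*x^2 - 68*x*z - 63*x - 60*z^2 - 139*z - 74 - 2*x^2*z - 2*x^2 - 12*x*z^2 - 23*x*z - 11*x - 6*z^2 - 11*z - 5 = x^2*(-2*z - 12) + x*(-12*z^2 - 91*z - 114) - 66*z^2 - 440*z - 264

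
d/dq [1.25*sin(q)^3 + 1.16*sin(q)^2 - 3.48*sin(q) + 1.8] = (3.75*sin(q)^2 + 2.32*sin(q) - 3.48)*cos(q)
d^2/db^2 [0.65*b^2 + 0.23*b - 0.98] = 1.30000000000000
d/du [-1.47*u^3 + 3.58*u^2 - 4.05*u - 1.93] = -4.41*u^2 + 7.16*u - 4.05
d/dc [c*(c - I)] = 2*c - I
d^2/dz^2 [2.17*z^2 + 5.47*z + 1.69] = 4.34000000000000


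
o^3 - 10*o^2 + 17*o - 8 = (o - 8)*(o - 1)^2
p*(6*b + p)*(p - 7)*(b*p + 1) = 6*b^2*p^3 - 42*b^2*p^2 + b*p^4 - 7*b*p^3 + 6*b*p^2 - 42*b*p + p^3 - 7*p^2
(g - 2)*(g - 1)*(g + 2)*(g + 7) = g^4 + 6*g^3 - 11*g^2 - 24*g + 28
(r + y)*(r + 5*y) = r^2 + 6*r*y + 5*y^2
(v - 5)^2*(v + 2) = v^3 - 8*v^2 + 5*v + 50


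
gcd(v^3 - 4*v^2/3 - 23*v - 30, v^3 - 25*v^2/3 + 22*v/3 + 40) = v^2 - 13*v/3 - 10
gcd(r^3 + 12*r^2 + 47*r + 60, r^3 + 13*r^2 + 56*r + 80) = r^2 + 9*r + 20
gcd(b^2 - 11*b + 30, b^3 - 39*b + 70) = b - 5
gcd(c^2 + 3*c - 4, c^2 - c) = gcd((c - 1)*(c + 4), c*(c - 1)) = c - 1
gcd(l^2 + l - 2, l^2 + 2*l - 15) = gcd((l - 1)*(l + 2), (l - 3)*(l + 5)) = 1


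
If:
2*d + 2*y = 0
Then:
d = -y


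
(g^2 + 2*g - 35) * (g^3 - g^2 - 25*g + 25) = g^5 + g^4 - 62*g^3 + 10*g^2 + 925*g - 875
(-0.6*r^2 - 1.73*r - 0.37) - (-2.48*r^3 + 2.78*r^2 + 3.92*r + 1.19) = 2.48*r^3 - 3.38*r^2 - 5.65*r - 1.56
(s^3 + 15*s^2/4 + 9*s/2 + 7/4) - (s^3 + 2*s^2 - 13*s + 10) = 7*s^2/4 + 35*s/2 - 33/4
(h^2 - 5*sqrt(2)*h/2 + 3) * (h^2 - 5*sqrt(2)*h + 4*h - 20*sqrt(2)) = h^4 - 15*sqrt(2)*h^3/2 + 4*h^3 - 30*sqrt(2)*h^2 + 28*h^2 - 15*sqrt(2)*h + 112*h - 60*sqrt(2)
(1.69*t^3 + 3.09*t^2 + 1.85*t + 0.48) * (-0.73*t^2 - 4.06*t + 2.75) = -1.2337*t^5 - 9.1171*t^4 - 9.2484*t^3 + 0.636099999999999*t^2 + 3.1387*t + 1.32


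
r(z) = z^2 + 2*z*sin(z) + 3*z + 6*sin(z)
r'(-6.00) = -14.20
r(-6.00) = 16.32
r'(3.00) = -2.60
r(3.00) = 19.69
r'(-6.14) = -15.21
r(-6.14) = 18.38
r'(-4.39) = -3.00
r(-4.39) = 3.47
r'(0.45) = 10.98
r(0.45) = 4.55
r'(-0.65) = 4.23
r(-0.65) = -4.37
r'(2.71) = -1.12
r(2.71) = 20.25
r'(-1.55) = -2.04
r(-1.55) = -5.15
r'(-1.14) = 0.46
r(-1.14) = -5.50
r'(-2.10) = -3.84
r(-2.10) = -3.44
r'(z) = 2*z*cos(z) + 2*z + 2*sin(z) + 6*cos(z) + 3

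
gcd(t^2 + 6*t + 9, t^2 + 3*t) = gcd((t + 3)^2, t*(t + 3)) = t + 3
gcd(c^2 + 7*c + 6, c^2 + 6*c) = c + 6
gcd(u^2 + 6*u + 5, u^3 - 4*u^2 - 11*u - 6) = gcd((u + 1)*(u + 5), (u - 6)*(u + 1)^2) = u + 1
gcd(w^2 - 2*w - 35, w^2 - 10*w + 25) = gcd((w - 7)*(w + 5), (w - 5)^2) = 1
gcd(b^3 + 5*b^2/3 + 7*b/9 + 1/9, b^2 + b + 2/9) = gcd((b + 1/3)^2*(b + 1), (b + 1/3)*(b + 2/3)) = b + 1/3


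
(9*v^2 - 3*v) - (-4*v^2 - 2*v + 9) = 13*v^2 - v - 9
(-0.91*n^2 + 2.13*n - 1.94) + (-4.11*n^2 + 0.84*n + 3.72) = -5.02*n^2 + 2.97*n + 1.78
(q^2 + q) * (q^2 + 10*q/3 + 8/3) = q^4 + 13*q^3/3 + 6*q^2 + 8*q/3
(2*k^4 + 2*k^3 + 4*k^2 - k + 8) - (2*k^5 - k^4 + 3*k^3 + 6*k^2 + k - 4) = -2*k^5 + 3*k^4 - k^3 - 2*k^2 - 2*k + 12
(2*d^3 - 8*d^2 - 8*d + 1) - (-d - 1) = 2*d^3 - 8*d^2 - 7*d + 2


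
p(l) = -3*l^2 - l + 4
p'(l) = -6*l - 1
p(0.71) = 1.78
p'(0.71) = -5.26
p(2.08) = -11.06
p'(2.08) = -13.48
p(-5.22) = -72.53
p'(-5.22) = 30.32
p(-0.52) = 3.71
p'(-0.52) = 2.12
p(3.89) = -45.29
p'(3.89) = -24.34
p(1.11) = -0.81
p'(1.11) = -7.66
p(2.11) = -11.47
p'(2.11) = -13.66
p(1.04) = -0.28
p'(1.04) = -7.24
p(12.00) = -440.00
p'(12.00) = -73.00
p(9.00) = -248.00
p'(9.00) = -55.00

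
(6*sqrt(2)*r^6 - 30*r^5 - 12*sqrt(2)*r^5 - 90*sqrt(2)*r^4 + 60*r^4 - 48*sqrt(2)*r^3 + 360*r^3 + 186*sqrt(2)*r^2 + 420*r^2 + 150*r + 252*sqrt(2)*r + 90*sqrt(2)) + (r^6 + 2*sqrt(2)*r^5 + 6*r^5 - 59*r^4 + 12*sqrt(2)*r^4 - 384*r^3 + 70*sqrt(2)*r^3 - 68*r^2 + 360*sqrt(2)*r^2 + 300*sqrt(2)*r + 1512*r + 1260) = r^6 + 6*sqrt(2)*r^6 - 24*r^5 - 10*sqrt(2)*r^5 - 78*sqrt(2)*r^4 + r^4 - 24*r^3 + 22*sqrt(2)*r^3 + 352*r^2 + 546*sqrt(2)*r^2 + 552*sqrt(2)*r + 1662*r + 90*sqrt(2) + 1260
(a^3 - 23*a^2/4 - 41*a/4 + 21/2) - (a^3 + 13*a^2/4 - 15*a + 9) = -9*a^2 + 19*a/4 + 3/2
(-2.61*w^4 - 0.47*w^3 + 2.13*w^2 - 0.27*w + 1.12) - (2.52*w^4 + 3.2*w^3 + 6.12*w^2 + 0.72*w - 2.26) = -5.13*w^4 - 3.67*w^3 - 3.99*w^2 - 0.99*w + 3.38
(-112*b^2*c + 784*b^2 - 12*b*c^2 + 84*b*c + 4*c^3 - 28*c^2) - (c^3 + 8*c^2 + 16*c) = -112*b^2*c + 784*b^2 - 12*b*c^2 + 84*b*c + 3*c^3 - 36*c^2 - 16*c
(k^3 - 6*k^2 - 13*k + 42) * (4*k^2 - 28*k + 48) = 4*k^5 - 52*k^4 + 164*k^3 + 244*k^2 - 1800*k + 2016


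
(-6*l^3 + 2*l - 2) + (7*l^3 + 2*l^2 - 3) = l^3 + 2*l^2 + 2*l - 5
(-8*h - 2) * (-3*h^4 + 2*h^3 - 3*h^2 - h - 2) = 24*h^5 - 10*h^4 + 20*h^3 + 14*h^2 + 18*h + 4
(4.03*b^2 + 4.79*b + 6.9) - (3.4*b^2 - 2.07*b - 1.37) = 0.63*b^2 + 6.86*b + 8.27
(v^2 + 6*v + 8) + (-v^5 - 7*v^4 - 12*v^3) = -v^5 - 7*v^4 - 12*v^3 + v^2 + 6*v + 8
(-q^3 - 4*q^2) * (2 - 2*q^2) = 2*q^5 + 8*q^4 - 2*q^3 - 8*q^2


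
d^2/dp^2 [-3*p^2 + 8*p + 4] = -6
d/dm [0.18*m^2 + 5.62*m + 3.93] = 0.36*m + 5.62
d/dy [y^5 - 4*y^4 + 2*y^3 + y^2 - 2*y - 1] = 5*y^4 - 16*y^3 + 6*y^2 + 2*y - 2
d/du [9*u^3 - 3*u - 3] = 27*u^2 - 3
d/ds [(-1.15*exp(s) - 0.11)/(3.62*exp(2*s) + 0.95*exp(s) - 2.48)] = (4.163*exp(2*s) + 0.7964*exp(s) + 2.9565)*exp(s)/(13.1044*exp(4*s) + 6.878*exp(3*s) - 17.0527*exp(2*s) - 4.712*exp(s) + 6.1504)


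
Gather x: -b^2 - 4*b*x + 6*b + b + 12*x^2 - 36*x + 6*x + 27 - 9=-b^2 + 7*b + 12*x^2 + x*(-4*b - 30) + 18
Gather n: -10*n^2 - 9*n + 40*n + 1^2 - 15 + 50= -10*n^2 + 31*n + 36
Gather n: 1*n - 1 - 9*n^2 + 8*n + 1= -9*n^2 + 9*n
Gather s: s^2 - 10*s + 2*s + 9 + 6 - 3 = s^2 - 8*s + 12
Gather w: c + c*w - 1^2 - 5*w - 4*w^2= c - 4*w^2 + w*(c - 5) - 1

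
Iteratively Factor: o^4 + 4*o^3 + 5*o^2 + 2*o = (o + 1)*(o^3 + 3*o^2 + 2*o) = o*(o + 1)*(o^2 + 3*o + 2) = o*(o + 1)^2*(o + 2)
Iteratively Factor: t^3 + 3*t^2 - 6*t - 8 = (t + 4)*(t^2 - t - 2) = (t - 2)*(t + 4)*(t + 1)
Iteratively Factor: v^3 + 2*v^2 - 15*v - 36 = (v + 3)*(v^2 - v - 12) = (v - 4)*(v + 3)*(v + 3)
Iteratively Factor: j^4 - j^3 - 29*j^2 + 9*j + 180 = (j + 3)*(j^3 - 4*j^2 - 17*j + 60) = (j + 3)*(j + 4)*(j^2 - 8*j + 15) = (j - 3)*(j + 3)*(j + 4)*(j - 5)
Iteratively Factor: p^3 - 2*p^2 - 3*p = (p + 1)*(p^2 - 3*p) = (p - 3)*(p + 1)*(p)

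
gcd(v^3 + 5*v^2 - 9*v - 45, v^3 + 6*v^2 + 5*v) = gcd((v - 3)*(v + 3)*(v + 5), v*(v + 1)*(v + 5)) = v + 5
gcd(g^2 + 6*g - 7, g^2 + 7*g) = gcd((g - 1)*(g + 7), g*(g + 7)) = g + 7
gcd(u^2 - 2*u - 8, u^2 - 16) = u - 4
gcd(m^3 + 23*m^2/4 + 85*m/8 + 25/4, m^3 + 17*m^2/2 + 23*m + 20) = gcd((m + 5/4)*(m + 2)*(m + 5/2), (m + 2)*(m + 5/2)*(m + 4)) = m^2 + 9*m/2 + 5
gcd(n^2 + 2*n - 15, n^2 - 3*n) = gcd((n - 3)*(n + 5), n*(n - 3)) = n - 3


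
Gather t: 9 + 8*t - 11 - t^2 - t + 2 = -t^2 + 7*t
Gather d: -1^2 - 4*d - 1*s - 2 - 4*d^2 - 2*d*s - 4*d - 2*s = -4*d^2 + d*(-2*s - 8) - 3*s - 3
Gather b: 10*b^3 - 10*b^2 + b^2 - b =10*b^3 - 9*b^2 - b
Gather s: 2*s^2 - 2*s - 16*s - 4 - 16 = 2*s^2 - 18*s - 20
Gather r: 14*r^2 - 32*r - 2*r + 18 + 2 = 14*r^2 - 34*r + 20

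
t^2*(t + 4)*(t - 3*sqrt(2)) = t^4 - 3*sqrt(2)*t^3 + 4*t^3 - 12*sqrt(2)*t^2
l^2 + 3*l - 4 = (l - 1)*(l + 4)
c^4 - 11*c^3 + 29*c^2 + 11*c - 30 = (c - 6)*(c - 5)*(c - 1)*(c + 1)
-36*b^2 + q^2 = (-6*b + q)*(6*b + q)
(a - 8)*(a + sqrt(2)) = a^2 - 8*a + sqrt(2)*a - 8*sqrt(2)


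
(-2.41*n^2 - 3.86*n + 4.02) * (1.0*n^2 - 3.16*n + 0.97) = -2.41*n^4 + 3.7556*n^3 + 13.8799*n^2 - 16.4474*n + 3.8994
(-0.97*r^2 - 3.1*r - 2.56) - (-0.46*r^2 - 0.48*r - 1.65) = -0.51*r^2 - 2.62*r - 0.91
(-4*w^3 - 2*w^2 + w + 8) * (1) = -4*w^3 - 2*w^2 + w + 8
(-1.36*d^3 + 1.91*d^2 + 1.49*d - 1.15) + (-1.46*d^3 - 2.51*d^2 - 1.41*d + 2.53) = -2.82*d^3 - 0.6*d^2 + 0.0800000000000001*d + 1.38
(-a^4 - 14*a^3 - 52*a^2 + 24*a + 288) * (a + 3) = -a^5 - 17*a^4 - 94*a^3 - 132*a^2 + 360*a + 864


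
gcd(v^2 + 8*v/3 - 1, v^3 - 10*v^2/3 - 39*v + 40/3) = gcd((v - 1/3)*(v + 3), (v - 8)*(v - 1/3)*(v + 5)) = v - 1/3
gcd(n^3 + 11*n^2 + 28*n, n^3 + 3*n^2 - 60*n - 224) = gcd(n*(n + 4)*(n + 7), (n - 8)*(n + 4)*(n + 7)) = n^2 + 11*n + 28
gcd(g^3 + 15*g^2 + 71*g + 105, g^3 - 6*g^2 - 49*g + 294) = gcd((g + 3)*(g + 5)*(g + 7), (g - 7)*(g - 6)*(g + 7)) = g + 7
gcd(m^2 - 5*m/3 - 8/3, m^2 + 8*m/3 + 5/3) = m + 1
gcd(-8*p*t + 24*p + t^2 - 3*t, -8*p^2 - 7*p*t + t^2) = 8*p - t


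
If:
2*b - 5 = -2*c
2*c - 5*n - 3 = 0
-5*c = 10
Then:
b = 9/2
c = -2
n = -7/5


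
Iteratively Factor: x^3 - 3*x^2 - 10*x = (x - 5)*(x^2 + 2*x) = x*(x - 5)*(x + 2)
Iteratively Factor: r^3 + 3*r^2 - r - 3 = (r + 3)*(r^2 - 1) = (r + 1)*(r + 3)*(r - 1)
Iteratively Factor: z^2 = (z)*(z)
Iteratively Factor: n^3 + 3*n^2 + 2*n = (n + 2)*(n^2 + n) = n*(n + 2)*(n + 1)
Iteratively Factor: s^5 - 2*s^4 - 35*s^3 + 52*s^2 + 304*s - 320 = (s + 4)*(s^4 - 6*s^3 - 11*s^2 + 96*s - 80) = (s - 5)*(s + 4)*(s^3 - s^2 - 16*s + 16) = (s - 5)*(s + 4)^2*(s^2 - 5*s + 4) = (s - 5)*(s - 4)*(s + 4)^2*(s - 1)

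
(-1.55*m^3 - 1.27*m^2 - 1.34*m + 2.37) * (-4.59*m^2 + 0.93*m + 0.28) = 7.1145*m^5 + 4.3878*m^4 + 4.5355*m^3 - 12.4801*m^2 + 1.8289*m + 0.6636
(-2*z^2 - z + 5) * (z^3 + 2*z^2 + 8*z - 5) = -2*z^5 - 5*z^4 - 13*z^3 + 12*z^2 + 45*z - 25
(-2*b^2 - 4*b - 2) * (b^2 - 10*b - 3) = -2*b^4 + 16*b^3 + 44*b^2 + 32*b + 6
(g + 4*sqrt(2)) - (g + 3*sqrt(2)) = sqrt(2)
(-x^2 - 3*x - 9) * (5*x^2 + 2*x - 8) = -5*x^4 - 17*x^3 - 43*x^2 + 6*x + 72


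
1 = 1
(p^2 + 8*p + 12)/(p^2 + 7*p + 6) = (p + 2)/(p + 1)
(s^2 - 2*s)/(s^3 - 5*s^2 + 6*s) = 1/(s - 3)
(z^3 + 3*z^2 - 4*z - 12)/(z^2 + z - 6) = z + 2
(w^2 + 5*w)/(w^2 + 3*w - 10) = w/(w - 2)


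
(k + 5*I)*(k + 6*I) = k^2 + 11*I*k - 30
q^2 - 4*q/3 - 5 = (q - 3)*(q + 5/3)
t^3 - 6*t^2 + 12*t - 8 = (t - 2)^3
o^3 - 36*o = o*(o - 6)*(o + 6)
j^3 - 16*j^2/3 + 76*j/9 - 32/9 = (j - 8/3)*(j - 2)*(j - 2/3)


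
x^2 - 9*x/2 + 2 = (x - 4)*(x - 1/2)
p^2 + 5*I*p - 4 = (p + I)*(p + 4*I)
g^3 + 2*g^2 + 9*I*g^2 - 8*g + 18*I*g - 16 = (g + 2)*(g + I)*(g + 8*I)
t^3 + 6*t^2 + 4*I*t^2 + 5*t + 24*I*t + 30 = (t + 6)*(t - I)*(t + 5*I)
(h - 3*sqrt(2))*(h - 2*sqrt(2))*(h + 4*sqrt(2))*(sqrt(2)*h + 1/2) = sqrt(2)*h^4 - 3*h^3/2 - 57*sqrt(2)*h^2/2 + 82*h + 24*sqrt(2)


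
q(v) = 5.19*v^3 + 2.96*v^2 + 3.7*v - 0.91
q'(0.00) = 3.70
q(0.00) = -0.91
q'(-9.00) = 1211.59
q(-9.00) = -3577.96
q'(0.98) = 24.46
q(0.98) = 10.44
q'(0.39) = 8.38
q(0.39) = 1.29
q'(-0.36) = 3.59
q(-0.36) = -2.10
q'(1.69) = 58.17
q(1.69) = 38.85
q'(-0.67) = 6.72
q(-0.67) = -3.62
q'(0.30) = 6.88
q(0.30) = 0.61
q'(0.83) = 19.34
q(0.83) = 7.17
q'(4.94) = 412.91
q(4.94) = 715.28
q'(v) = 15.57*v^2 + 5.92*v + 3.7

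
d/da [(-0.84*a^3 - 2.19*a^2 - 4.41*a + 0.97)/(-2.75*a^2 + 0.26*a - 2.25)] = (2.31*a^4 - 0.4368*a^3 - 7.0269*a^2 + 15.19*a + 9.6703)/(7.5625*a^4 - 1.43*a^3 + 12.4426*a^2 - 1.17*a + 5.0625)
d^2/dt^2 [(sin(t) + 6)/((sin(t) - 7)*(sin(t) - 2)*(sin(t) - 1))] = 2*(-2*sin(t)^6 - 14*sin(t)^5 + 315*sin(t)^4 - 1223*sin(t)^3 + 486*sin(t)^2 + 2716*sin(t) - 2656)/((sin(t) - 7)^3*(sin(t) - 2)^3*(sin(t) - 1)^2)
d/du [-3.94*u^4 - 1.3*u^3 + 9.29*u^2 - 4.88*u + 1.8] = -15.76*u^3 - 3.9*u^2 + 18.58*u - 4.88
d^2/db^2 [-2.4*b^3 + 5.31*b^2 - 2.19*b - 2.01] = 10.62 - 14.4*b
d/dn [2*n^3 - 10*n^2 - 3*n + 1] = 6*n^2 - 20*n - 3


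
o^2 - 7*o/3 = o*(o - 7/3)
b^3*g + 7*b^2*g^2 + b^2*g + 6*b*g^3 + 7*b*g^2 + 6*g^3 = (b + g)*(b + 6*g)*(b*g + g)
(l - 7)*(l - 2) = l^2 - 9*l + 14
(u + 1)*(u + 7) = u^2 + 8*u + 7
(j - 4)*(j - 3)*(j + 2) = j^3 - 5*j^2 - 2*j + 24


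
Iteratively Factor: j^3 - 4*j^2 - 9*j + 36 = (j - 3)*(j^2 - j - 12) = (j - 4)*(j - 3)*(j + 3)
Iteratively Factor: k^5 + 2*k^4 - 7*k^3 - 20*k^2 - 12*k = (k + 1)*(k^4 + k^3 - 8*k^2 - 12*k) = (k - 3)*(k + 1)*(k^3 + 4*k^2 + 4*k) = (k - 3)*(k + 1)*(k + 2)*(k^2 + 2*k) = (k - 3)*(k + 1)*(k + 2)^2*(k)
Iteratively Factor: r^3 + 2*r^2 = (r)*(r^2 + 2*r) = r^2*(r + 2)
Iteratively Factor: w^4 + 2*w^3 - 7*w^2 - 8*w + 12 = (w + 3)*(w^3 - w^2 - 4*w + 4) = (w - 1)*(w + 3)*(w^2 - 4) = (w - 1)*(w + 2)*(w + 3)*(w - 2)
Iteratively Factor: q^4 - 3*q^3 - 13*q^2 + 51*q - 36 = (q - 3)*(q^3 - 13*q + 12) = (q - 3)*(q - 1)*(q^2 + q - 12) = (q - 3)*(q - 1)*(q + 4)*(q - 3)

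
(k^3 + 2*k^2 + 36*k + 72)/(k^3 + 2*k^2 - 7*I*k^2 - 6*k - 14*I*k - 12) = (k + 6*I)/(k - I)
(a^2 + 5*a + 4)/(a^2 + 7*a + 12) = (a + 1)/(a + 3)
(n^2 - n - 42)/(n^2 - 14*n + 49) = (n + 6)/(n - 7)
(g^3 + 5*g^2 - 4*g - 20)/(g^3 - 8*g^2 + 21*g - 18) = (g^2 + 7*g + 10)/(g^2 - 6*g + 9)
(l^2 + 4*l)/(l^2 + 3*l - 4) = l/(l - 1)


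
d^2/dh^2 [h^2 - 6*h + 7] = 2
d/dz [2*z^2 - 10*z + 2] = 4*z - 10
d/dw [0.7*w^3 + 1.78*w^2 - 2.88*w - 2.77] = 2.1*w^2 + 3.56*w - 2.88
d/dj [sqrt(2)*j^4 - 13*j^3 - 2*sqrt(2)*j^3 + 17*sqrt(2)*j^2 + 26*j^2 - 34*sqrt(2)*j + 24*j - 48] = 4*sqrt(2)*j^3 - 39*j^2 - 6*sqrt(2)*j^2 + 34*sqrt(2)*j + 52*j - 34*sqrt(2) + 24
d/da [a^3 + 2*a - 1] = 3*a^2 + 2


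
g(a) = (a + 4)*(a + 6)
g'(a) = 2*a + 10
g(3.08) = 64.29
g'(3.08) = 16.16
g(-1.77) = 9.43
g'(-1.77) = 6.46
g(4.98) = 98.60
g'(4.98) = 19.96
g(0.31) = 27.20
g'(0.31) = 10.62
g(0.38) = 27.94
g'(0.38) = 10.76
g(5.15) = 102.02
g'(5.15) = 20.30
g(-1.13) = 13.98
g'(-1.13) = 7.74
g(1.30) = 38.69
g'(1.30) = 12.60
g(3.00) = 63.00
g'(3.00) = 16.00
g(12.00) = 288.00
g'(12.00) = 34.00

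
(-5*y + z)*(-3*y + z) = 15*y^2 - 8*y*z + z^2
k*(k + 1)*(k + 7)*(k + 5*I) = k^4 + 8*k^3 + 5*I*k^3 + 7*k^2 + 40*I*k^2 + 35*I*k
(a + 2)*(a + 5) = a^2 + 7*a + 10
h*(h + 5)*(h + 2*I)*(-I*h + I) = -I*h^4 + 2*h^3 - 4*I*h^3 + 8*h^2 + 5*I*h^2 - 10*h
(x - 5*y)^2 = x^2 - 10*x*y + 25*y^2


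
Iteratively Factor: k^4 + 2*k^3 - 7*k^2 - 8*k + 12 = (k + 2)*(k^3 - 7*k + 6) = (k - 2)*(k + 2)*(k^2 + 2*k - 3) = (k - 2)*(k + 2)*(k + 3)*(k - 1)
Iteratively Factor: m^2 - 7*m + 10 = (m - 2)*(m - 5)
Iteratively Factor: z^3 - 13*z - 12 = (z + 1)*(z^2 - z - 12) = (z - 4)*(z + 1)*(z + 3)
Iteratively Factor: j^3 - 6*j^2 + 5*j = (j - 5)*(j^2 - j) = (j - 5)*(j - 1)*(j)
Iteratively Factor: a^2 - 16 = (a + 4)*(a - 4)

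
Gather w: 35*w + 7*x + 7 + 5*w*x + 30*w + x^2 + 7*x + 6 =w*(5*x + 65) + x^2 + 14*x + 13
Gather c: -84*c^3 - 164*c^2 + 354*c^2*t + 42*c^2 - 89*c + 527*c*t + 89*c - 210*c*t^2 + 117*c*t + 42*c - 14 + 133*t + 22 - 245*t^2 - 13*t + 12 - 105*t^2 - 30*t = -84*c^3 + c^2*(354*t - 122) + c*(-210*t^2 + 644*t + 42) - 350*t^2 + 90*t + 20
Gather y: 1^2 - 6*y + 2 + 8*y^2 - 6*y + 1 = 8*y^2 - 12*y + 4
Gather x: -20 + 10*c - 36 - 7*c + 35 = 3*c - 21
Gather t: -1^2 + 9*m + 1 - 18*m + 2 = 2 - 9*m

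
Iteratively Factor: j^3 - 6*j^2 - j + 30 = (j + 2)*(j^2 - 8*j + 15) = (j - 5)*(j + 2)*(j - 3)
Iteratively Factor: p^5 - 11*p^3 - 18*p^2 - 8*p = (p + 1)*(p^4 - p^3 - 10*p^2 - 8*p) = (p + 1)*(p + 2)*(p^3 - 3*p^2 - 4*p) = (p - 4)*(p + 1)*(p + 2)*(p^2 + p) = p*(p - 4)*(p + 1)*(p + 2)*(p + 1)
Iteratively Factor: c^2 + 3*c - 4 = (c + 4)*(c - 1)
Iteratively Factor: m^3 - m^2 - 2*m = (m)*(m^2 - m - 2) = m*(m + 1)*(m - 2)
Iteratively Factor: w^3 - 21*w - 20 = (w + 4)*(w^2 - 4*w - 5) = (w + 1)*(w + 4)*(w - 5)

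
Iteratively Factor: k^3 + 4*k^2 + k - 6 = (k + 3)*(k^2 + k - 2) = (k - 1)*(k + 3)*(k + 2)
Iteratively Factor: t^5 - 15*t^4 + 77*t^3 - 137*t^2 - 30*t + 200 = (t - 5)*(t^4 - 10*t^3 + 27*t^2 - 2*t - 40) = (t - 5)*(t - 2)*(t^3 - 8*t^2 + 11*t + 20) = (t - 5)*(t - 4)*(t - 2)*(t^2 - 4*t - 5) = (t - 5)*(t - 4)*(t - 2)*(t + 1)*(t - 5)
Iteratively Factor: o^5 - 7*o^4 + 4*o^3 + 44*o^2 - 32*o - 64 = (o - 4)*(o^4 - 3*o^3 - 8*o^2 + 12*o + 16) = (o - 4)^2*(o^3 + o^2 - 4*o - 4) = (o - 4)^2*(o + 2)*(o^2 - o - 2) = (o - 4)^2*(o + 1)*(o + 2)*(o - 2)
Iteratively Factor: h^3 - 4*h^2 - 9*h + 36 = (h - 3)*(h^2 - h - 12) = (h - 3)*(h + 3)*(h - 4)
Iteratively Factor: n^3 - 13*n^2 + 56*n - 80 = (n - 5)*(n^2 - 8*n + 16) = (n - 5)*(n - 4)*(n - 4)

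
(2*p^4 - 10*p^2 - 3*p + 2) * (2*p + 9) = 4*p^5 + 18*p^4 - 20*p^3 - 96*p^2 - 23*p + 18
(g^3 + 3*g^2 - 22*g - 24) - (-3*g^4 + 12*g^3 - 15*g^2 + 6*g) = 3*g^4 - 11*g^3 + 18*g^2 - 28*g - 24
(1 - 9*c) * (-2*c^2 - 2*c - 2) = 18*c^3 + 16*c^2 + 16*c - 2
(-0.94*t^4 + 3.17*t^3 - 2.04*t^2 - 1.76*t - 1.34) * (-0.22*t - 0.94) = 0.2068*t^5 + 0.1862*t^4 - 2.531*t^3 + 2.3048*t^2 + 1.9492*t + 1.2596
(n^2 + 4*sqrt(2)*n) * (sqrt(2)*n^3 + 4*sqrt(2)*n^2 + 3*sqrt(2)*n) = sqrt(2)*n^5 + 4*sqrt(2)*n^4 + 8*n^4 + 3*sqrt(2)*n^3 + 32*n^3 + 24*n^2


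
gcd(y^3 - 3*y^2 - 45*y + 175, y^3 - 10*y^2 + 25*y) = y^2 - 10*y + 25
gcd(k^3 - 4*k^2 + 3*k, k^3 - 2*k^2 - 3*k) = k^2 - 3*k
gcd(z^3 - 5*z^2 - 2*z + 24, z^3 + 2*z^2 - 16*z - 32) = z^2 - 2*z - 8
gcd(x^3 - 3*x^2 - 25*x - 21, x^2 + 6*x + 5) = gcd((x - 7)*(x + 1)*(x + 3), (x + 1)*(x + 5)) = x + 1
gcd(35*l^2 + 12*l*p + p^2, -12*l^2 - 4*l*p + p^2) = 1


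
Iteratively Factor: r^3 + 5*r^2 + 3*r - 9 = (r + 3)*(r^2 + 2*r - 3) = (r - 1)*(r + 3)*(r + 3)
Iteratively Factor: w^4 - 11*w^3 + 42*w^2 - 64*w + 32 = (w - 4)*(w^3 - 7*w^2 + 14*w - 8) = (w - 4)*(w - 2)*(w^2 - 5*w + 4) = (w - 4)^2*(w - 2)*(w - 1)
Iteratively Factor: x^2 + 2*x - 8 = (x - 2)*(x + 4)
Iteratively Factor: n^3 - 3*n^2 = (n)*(n^2 - 3*n) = n*(n - 3)*(n)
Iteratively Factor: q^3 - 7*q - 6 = (q - 3)*(q^2 + 3*q + 2) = (q - 3)*(q + 1)*(q + 2)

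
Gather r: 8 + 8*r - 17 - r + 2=7*r - 7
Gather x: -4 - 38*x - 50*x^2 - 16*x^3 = -16*x^3 - 50*x^2 - 38*x - 4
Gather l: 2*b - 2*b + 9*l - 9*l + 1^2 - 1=0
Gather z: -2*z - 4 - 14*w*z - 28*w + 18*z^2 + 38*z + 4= -28*w + 18*z^2 + z*(36 - 14*w)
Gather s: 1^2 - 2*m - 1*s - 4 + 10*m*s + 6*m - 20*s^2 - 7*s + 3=4*m - 20*s^2 + s*(10*m - 8)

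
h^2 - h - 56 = (h - 8)*(h + 7)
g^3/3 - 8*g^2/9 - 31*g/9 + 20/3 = (g/3 + 1)*(g - 4)*(g - 5/3)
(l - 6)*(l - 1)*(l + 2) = l^3 - 5*l^2 - 8*l + 12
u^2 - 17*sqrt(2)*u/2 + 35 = (u - 5*sqrt(2))*(u - 7*sqrt(2)/2)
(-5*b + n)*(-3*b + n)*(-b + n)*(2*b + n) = -30*b^4 + 31*b^3*n + 5*b^2*n^2 - 7*b*n^3 + n^4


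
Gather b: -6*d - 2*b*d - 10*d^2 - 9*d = -2*b*d - 10*d^2 - 15*d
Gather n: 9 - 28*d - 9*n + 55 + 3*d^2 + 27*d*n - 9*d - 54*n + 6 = 3*d^2 - 37*d + n*(27*d - 63) + 70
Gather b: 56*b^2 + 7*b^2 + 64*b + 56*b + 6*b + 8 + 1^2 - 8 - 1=63*b^2 + 126*b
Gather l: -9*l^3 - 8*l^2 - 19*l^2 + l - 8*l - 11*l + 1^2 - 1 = -9*l^3 - 27*l^2 - 18*l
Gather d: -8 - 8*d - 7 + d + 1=-7*d - 14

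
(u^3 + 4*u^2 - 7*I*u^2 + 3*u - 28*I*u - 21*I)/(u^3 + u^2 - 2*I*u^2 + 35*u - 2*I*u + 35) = (u + 3)/(u + 5*I)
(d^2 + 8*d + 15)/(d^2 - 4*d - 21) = (d + 5)/(d - 7)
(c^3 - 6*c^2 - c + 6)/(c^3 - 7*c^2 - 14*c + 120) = (c^2 - 1)/(c^2 - c - 20)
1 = 1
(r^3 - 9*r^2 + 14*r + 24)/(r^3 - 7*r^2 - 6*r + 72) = (r + 1)/(r + 3)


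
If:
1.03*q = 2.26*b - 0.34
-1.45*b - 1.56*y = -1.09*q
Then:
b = 1.65666563563254*y + 0.382101247551294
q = 3.63501391896072*y + 0.508299824724198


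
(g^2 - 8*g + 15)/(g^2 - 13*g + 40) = (g - 3)/(g - 8)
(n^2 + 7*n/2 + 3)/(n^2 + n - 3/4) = 2*(n + 2)/(2*n - 1)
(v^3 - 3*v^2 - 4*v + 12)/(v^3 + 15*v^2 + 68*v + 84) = (v^2 - 5*v + 6)/(v^2 + 13*v + 42)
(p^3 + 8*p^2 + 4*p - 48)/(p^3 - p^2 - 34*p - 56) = (p^2 + 4*p - 12)/(p^2 - 5*p - 14)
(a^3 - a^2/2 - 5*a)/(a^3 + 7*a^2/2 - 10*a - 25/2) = a*(a + 2)/(a^2 + 6*a + 5)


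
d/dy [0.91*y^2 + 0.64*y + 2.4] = 1.82*y + 0.64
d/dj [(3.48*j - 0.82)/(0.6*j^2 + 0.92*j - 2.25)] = (-2.088*j^2 + 0.984*j - 7.0756)/(0.36*j^4 + 1.104*j^3 - 1.8536*j^2 - 4.14*j + 5.0625)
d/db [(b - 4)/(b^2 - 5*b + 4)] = -1/(b^2 - 2*b + 1)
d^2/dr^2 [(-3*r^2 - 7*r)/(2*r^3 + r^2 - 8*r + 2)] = 2*(-12*r^6 - 84*r^5 - 186*r^4 - 59*r^3 + 186*r^2 + 42*r - 124)/(8*r^9 + 12*r^8 - 90*r^7 - 71*r^6 + 384*r^5 + 6*r^4 - 584*r^3 + 396*r^2 - 96*r + 8)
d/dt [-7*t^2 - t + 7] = -14*t - 1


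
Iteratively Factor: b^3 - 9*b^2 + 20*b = (b - 5)*(b^2 - 4*b) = (b - 5)*(b - 4)*(b)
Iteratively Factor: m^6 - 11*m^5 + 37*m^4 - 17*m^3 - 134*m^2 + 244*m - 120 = (m - 1)*(m^5 - 10*m^4 + 27*m^3 + 10*m^2 - 124*m + 120) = (m - 5)*(m - 1)*(m^4 - 5*m^3 + 2*m^2 + 20*m - 24) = (m - 5)*(m - 1)*(m + 2)*(m^3 - 7*m^2 + 16*m - 12) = (m - 5)*(m - 2)*(m - 1)*(m + 2)*(m^2 - 5*m + 6) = (m - 5)*(m - 2)^2*(m - 1)*(m + 2)*(m - 3)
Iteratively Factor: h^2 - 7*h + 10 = (h - 2)*(h - 5)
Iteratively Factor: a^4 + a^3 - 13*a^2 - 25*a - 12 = (a + 3)*(a^3 - 2*a^2 - 7*a - 4) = (a - 4)*(a + 3)*(a^2 + 2*a + 1) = (a - 4)*(a + 1)*(a + 3)*(a + 1)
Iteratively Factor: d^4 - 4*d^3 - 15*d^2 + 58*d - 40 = (d - 2)*(d^3 - 2*d^2 - 19*d + 20) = (d - 2)*(d + 4)*(d^2 - 6*d + 5) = (d - 2)*(d - 1)*(d + 4)*(d - 5)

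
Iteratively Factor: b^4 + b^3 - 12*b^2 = (b + 4)*(b^3 - 3*b^2) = b*(b + 4)*(b^2 - 3*b) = b^2*(b + 4)*(b - 3)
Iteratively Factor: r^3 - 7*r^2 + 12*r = (r - 4)*(r^2 - 3*r) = (r - 4)*(r - 3)*(r)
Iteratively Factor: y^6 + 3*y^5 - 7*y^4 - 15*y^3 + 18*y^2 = (y - 1)*(y^5 + 4*y^4 - 3*y^3 - 18*y^2) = (y - 2)*(y - 1)*(y^4 + 6*y^3 + 9*y^2) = (y - 2)*(y - 1)*(y + 3)*(y^3 + 3*y^2) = y*(y - 2)*(y - 1)*(y + 3)*(y^2 + 3*y) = y^2*(y - 2)*(y - 1)*(y + 3)*(y + 3)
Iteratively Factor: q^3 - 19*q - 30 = (q + 2)*(q^2 - 2*q - 15) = (q + 2)*(q + 3)*(q - 5)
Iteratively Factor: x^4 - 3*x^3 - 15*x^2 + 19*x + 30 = (x + 1)*(x^3 - 4*x^2 - 11*x + 30) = (x + 1)*(x + 3)*(x^2 - 7*x + 10) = (x - 5)*(x + 1)*(x + 3)*(x - 2)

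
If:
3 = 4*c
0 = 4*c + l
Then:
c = 3/4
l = -3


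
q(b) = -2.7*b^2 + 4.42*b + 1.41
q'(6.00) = -27.98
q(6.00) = -69.27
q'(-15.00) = 85.42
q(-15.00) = -672.39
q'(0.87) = -0.28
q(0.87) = 3.21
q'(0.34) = 2.58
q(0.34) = 2.60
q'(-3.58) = 23.75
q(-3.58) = -49.02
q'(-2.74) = 19.22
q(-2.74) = -30.97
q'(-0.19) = 5.45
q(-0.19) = 0.47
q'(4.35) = -19.07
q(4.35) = -30.45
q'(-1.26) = 11.22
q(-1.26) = -8.45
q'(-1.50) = 12.52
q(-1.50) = -11.30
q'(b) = 4.42 - 5.4*b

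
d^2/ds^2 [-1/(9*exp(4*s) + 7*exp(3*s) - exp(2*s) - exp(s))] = ((9*exp(3*s) + 7*exp(2*s) - exp(s) - 1)*(144*exp(3*s) + 63*exp(2*s) - 4*exp(s) - 1) - 2*(36*exp(3*s) + 21*exp(2*s) - 2*exp(s) - 1)^2)*exp(-s)/(9*exp(3*s) + 7*exp(2*s) - exp(s) - 1)^3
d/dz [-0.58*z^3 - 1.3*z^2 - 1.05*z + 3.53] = -1.74*z^2 - 2.6*z - 1.05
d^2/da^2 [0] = 0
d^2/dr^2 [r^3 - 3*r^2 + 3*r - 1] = 6*r - 6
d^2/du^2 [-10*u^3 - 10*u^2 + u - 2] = -60*u - 20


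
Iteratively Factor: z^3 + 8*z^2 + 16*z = (z + 4)*(z^2 + 4*z) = (z + 4)^2*(z)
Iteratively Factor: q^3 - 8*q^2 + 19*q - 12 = (q - 3)*(q^2 - 5*q + 4) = (q - 3)*(q - 1)*(q - 4)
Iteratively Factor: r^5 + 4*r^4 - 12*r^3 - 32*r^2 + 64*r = (r - 2)*(r^4 + 6*r^3 - 32*r) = r*(r - 2)*(r^3 + 6*r^2 - 32) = r*(r - 2)^2*(r^2 + 8*r + 16) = r*(r - 2)^2*(r + 4)*(r + 4)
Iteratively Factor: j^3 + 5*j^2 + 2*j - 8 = (j + 4)*(j^2 + j - 2) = (j - 1)*(j + 4)*(j + 2)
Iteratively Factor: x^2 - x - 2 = (x + 1)*(x - 2)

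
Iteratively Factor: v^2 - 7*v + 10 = (v - 5)*(v - 2)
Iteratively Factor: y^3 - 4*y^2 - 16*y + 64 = (y - 4)*(y^2 - 16) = (y - 4)^2*(y + 4)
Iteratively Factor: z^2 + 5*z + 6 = (z + 3)*(z + 2)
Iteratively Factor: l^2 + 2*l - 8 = (l - 2)*(l + 4)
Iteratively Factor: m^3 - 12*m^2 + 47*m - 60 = (m - 4)*(m^2 - 8*m + 15) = (m - 5)*(m - 4)*(m - 3)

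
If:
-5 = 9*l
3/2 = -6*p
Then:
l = -5/9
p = -1/4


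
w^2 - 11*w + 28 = (w - 7)*(w - 4)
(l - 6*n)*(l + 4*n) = l^2 - 2*l*n - 24*n^2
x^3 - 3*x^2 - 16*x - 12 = (x - 6)*(x + 1)*(x + 2)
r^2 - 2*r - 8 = (r - 4)*(r + 2)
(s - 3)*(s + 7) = s^2 + 4*s - 21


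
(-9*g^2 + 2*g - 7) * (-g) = 9*g^3 - 2*g^2 + 7*g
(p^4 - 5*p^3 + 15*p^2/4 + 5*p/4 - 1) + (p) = p^4 - 5*p^3 + 15*p^2/4 + 9*p/4 - 1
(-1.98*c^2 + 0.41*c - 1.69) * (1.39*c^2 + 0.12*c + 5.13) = -2.7522*c^4 + 0.3323*c^3 - 12.4573*c^2 + 1.9005*c - 8.6697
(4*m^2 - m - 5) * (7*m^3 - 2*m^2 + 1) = 28*m^5 - 15*m^4 - 33*m^3 + 14*m^2 - m - 5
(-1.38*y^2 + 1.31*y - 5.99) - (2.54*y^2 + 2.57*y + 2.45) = -3.92*y^2 - 1.26*y - 8.44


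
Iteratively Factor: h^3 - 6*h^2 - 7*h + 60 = (h + 3)*(h^2 - 9*h + 20) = (h - 4)*(h + 3)*(h - 5)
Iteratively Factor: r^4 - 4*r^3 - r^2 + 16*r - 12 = (r + 2)*(r^3 - 6*r^2 + 11*r - 6) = (r - 2)*(r + 2)*(r^2 - 4*r + 3) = (r - 3)*(r - 2)*(r + 2)*(r - 1)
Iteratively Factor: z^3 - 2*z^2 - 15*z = (z - 5)*(z^2 + 3*z) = (z - 5)*(z + 3)*(z)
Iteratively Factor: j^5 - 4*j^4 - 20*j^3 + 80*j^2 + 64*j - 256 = (j + 4)*(j^4 - 8*j^3 + 12*j^2 + 32*j - 64) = (j + 2)*(j + 4)*(j^3 - 10*j^2 + 32*j - 32) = (j - 4)*(j + 2)*(j + 4)*(j^2 - 6*j + 8) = (j - 4)^2*(j + 2)*(j + 4)*(j - 2)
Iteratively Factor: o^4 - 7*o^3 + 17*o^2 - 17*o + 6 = (o - 1)*(o^3 - 6*o^2 + 11*o - 6) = (o - 2)*(o - 1)*(o^2 - 4*o + 3) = (o - 2)*(o - 1)^2*(o - 3)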